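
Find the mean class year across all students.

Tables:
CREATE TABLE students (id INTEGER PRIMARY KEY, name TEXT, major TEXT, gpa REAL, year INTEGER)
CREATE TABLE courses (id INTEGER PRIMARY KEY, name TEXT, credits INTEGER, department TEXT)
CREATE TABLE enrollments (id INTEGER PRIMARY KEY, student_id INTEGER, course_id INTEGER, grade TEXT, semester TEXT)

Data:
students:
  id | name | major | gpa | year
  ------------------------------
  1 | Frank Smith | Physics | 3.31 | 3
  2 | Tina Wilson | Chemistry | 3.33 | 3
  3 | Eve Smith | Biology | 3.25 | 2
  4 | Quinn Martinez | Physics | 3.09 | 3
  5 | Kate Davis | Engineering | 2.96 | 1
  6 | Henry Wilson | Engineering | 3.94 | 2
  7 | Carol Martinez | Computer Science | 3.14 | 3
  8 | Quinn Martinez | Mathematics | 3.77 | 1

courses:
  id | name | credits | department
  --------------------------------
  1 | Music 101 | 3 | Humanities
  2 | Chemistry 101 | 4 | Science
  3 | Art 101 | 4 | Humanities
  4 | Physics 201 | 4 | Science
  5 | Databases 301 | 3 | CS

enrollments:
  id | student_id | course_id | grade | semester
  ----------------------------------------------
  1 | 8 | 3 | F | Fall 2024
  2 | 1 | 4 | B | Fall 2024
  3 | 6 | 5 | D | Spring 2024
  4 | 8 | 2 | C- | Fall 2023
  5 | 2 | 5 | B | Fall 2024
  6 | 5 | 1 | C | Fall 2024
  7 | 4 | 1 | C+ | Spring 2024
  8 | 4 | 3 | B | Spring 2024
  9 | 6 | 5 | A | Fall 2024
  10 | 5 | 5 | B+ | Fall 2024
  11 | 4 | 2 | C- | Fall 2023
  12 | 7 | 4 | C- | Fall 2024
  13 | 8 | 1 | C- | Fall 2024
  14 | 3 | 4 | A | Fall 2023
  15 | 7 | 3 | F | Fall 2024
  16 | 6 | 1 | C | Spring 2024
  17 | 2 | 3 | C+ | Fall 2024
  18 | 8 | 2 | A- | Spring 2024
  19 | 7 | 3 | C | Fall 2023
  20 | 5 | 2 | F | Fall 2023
SELECT AVG(year) FROM students

Execution result:
2.25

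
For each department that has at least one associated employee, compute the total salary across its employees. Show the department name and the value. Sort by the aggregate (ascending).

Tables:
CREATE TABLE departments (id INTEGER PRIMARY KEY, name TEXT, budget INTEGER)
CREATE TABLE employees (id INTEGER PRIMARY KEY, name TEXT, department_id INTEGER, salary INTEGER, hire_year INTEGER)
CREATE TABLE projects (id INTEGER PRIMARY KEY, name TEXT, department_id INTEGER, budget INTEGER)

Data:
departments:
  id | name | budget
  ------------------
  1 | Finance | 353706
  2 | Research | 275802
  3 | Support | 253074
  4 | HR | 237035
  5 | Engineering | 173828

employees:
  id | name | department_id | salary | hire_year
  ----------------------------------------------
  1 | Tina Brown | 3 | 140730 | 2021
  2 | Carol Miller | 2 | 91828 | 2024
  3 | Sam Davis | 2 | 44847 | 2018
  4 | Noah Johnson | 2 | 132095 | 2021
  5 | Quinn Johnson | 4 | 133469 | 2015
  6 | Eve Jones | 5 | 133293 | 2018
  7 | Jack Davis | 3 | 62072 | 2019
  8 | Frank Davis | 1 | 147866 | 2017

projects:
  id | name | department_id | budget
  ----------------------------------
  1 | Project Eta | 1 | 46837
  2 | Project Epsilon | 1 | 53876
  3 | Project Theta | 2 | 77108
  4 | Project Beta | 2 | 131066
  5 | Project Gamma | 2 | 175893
SELECT p.name, SUM(c.salary) AS sum_salary FROM employees c JOIN departments p ON c.department_id = p.id GROUP BY p.id, p.name ORDER BY sum_salary ASC

Execution result:
name | sum_salary
Engineering | 133293
HR | 133469
Finance | 147866
Support | 202802
Research | 268770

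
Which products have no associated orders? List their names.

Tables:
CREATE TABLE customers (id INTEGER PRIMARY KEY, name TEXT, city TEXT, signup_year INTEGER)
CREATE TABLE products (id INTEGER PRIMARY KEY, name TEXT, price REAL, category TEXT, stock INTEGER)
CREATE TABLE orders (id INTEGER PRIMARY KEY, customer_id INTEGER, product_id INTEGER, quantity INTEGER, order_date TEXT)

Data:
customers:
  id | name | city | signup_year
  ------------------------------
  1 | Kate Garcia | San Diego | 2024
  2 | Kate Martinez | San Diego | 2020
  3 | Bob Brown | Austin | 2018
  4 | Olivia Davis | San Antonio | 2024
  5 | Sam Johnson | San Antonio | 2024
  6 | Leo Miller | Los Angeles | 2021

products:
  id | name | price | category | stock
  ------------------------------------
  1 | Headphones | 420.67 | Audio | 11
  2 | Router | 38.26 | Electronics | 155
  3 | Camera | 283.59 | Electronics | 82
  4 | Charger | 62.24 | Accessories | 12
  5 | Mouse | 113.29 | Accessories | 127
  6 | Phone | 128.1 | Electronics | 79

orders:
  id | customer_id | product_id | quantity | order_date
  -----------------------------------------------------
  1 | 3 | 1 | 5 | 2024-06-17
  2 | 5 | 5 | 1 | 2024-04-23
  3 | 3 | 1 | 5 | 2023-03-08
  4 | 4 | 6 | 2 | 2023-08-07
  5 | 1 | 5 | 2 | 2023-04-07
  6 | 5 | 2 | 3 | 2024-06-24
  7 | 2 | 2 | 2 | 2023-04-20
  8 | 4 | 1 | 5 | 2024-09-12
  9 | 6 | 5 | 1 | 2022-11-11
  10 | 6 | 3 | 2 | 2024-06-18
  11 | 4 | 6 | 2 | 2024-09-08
SELECT p.name FROM products p LEFT JOIN orders c ON c.product_id = p.id WHERE c.id IS NULL

Execution result:
Charger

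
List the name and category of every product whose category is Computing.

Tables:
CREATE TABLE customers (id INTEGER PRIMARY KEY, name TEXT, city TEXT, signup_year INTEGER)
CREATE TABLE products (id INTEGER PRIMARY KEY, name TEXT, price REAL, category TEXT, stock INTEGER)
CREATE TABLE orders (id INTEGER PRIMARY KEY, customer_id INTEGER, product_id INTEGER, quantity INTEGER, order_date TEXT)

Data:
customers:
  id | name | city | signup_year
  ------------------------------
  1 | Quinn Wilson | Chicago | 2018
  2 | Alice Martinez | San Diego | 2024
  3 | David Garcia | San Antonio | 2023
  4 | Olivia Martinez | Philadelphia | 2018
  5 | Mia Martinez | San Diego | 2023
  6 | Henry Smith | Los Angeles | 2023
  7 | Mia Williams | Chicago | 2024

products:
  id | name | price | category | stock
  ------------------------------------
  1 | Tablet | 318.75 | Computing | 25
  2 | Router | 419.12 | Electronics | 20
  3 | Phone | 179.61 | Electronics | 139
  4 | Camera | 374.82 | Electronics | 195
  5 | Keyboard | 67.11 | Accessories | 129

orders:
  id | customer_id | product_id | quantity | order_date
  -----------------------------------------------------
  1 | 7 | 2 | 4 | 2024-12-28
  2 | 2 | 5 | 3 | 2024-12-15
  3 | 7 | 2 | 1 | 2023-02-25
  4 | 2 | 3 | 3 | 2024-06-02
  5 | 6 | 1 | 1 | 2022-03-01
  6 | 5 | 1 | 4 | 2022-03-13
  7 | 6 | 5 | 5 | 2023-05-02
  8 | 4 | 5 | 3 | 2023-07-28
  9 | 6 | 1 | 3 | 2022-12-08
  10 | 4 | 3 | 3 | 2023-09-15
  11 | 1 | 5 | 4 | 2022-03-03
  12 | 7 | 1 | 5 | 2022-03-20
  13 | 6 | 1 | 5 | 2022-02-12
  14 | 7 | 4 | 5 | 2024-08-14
SELECT name, category FROM products WHERE category = 'Computing'

Execution result:
name | category
Tablet | Computing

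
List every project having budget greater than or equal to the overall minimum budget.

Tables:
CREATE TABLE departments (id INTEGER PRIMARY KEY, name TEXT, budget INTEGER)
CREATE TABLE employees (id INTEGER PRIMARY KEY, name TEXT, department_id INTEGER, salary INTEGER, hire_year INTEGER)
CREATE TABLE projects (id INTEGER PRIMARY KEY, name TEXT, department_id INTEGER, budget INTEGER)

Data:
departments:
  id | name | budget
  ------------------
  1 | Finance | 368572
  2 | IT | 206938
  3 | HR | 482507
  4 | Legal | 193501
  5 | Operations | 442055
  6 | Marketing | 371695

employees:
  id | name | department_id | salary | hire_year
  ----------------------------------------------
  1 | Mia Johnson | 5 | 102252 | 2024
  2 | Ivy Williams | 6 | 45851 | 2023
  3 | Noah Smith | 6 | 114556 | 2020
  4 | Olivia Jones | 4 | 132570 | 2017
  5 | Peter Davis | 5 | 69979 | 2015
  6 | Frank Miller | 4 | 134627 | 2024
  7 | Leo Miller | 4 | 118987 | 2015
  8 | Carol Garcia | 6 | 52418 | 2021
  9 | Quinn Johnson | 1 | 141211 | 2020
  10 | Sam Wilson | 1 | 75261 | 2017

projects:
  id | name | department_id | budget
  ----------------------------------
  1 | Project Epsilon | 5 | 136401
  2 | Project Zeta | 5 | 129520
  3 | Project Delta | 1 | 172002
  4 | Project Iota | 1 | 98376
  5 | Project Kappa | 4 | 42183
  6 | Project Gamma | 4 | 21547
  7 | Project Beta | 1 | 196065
SELECT name, budget FROM projects WHERE budget >= (SELECT MIN(budget) FROM projects)

Execution result:
name | budget
Project Epsilon | 136401
Project Zeta | 129520
Project Delta | 172002
Project Iota | 98376
Project Kappa | 42183
Project Gamma | 21547
Project Beta | 196065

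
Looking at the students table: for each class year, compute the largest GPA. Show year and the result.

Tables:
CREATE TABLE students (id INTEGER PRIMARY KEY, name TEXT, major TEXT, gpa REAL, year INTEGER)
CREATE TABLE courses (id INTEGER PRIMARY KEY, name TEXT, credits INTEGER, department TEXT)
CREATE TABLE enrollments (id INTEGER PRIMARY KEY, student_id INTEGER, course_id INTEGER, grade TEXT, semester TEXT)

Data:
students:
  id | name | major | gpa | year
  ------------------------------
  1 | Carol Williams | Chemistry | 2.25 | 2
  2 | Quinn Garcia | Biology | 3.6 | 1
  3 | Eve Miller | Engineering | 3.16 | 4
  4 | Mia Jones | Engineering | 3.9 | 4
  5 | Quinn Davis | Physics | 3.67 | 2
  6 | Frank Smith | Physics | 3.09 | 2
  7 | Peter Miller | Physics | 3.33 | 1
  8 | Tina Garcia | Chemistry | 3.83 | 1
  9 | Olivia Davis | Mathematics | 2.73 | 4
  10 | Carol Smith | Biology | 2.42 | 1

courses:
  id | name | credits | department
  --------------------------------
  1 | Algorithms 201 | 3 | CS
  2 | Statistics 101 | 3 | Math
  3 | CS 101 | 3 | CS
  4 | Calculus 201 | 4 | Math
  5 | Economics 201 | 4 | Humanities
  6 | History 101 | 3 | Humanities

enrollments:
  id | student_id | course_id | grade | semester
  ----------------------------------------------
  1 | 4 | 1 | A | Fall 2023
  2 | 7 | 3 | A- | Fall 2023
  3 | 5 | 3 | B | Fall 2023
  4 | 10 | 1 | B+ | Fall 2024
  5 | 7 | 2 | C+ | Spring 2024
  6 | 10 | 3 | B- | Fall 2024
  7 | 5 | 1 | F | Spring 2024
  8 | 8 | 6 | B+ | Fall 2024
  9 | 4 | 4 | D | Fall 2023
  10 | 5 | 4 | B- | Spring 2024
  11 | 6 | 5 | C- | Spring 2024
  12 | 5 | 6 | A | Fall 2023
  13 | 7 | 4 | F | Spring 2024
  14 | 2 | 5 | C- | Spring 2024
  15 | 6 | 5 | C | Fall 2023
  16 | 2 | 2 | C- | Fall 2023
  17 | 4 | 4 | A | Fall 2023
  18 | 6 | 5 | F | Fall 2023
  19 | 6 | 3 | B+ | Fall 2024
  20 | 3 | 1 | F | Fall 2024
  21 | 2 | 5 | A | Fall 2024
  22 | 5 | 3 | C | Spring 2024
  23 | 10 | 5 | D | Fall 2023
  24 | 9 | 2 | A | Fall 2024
SELECT year, MAX(gpa) AS max_gpa FROM students GROUP BY year

Execution result:
year | max_gpa
1 | 3.83
2 | 3.67
4 | 3.90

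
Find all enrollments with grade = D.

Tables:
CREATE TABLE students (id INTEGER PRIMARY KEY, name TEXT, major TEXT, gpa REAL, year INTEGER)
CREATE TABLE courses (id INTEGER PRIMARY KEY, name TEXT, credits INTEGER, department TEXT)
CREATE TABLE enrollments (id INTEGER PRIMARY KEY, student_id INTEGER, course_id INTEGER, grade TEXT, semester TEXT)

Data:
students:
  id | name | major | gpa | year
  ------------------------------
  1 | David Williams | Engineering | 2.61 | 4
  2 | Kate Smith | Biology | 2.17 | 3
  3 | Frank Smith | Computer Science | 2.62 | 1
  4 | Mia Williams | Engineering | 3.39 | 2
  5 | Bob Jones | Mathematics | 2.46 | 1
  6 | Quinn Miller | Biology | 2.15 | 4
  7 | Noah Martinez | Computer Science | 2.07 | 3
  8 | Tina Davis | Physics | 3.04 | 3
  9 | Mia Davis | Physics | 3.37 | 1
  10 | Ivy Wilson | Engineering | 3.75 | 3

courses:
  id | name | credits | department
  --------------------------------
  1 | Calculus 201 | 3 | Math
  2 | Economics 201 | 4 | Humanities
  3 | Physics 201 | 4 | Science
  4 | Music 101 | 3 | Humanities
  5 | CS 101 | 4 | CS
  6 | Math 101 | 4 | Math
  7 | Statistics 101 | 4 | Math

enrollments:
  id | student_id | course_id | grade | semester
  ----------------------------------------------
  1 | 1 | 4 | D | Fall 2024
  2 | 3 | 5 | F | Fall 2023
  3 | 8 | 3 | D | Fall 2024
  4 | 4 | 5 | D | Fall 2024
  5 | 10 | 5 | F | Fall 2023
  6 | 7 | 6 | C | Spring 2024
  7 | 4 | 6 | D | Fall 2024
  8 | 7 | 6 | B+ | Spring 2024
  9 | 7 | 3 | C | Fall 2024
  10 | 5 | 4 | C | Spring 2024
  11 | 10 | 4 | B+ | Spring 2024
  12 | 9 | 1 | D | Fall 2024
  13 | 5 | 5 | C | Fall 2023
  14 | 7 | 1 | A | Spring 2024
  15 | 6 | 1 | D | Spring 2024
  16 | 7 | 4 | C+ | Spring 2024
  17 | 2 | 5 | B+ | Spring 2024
SELECT id, grade FROM enrollments WHERE grade = 'D'

Execution result:
id | grade
1 | D
3 | D
4 | D
7 | D
12 | D
15 | D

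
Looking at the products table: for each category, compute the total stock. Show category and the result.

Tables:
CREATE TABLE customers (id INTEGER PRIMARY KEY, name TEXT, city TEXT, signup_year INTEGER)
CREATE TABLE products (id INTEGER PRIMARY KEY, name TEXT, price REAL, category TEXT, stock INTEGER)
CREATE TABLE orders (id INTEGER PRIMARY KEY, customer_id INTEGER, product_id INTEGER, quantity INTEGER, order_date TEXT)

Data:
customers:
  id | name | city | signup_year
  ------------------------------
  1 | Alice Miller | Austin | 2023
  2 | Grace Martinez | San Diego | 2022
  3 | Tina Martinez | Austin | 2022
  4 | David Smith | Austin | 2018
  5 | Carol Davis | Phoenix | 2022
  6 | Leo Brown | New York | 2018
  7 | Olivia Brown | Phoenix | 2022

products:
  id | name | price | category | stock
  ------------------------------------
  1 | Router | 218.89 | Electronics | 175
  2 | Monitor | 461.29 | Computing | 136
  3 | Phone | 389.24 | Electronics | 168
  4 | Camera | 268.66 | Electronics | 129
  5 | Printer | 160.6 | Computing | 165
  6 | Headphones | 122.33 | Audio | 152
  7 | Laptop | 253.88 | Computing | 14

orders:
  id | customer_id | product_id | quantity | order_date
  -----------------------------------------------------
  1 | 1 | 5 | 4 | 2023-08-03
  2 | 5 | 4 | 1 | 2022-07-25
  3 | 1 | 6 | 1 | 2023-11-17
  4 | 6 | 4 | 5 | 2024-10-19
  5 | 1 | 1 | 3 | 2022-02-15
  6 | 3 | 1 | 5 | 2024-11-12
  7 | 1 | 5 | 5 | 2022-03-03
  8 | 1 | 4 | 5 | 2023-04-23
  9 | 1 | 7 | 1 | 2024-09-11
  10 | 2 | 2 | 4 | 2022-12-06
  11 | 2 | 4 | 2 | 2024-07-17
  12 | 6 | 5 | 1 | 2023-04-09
SELECT category, SUM(stock) AS sum_stock FROM products GROUP BY category

Execution result:
category | sum_stock
Audio | 152
Computing | 315
Electronics | 472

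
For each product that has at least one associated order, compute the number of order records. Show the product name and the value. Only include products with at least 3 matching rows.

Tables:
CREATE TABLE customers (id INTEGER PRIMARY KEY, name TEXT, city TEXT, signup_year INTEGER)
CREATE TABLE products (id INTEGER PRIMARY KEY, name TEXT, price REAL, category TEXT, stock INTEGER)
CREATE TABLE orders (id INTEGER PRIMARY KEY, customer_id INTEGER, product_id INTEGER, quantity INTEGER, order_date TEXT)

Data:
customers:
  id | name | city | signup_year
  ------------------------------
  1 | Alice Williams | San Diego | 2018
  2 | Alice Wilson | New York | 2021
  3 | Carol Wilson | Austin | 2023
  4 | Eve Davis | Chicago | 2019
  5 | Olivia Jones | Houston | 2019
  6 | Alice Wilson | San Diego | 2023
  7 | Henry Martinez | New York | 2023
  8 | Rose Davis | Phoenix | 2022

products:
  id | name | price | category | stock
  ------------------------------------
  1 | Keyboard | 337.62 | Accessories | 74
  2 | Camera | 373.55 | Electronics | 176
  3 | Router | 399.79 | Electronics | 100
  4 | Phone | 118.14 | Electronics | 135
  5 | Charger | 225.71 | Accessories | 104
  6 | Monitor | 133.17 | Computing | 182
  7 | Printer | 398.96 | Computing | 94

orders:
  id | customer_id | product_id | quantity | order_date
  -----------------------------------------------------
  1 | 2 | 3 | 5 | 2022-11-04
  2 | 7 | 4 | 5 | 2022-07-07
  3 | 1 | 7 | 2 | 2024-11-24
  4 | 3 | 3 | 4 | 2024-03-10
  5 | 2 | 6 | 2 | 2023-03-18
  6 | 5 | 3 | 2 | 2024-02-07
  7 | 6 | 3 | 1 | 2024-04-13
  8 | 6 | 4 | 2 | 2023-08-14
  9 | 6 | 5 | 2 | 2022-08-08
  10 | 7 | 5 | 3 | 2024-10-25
SELECT p.name, COUNT(*) AS n FROM orders c JOIN products p ON c.product_id = p.id GROUP BY p.id, p.name HAVING COUNT(*) >= 3

Execution result:
name | n
Router | 4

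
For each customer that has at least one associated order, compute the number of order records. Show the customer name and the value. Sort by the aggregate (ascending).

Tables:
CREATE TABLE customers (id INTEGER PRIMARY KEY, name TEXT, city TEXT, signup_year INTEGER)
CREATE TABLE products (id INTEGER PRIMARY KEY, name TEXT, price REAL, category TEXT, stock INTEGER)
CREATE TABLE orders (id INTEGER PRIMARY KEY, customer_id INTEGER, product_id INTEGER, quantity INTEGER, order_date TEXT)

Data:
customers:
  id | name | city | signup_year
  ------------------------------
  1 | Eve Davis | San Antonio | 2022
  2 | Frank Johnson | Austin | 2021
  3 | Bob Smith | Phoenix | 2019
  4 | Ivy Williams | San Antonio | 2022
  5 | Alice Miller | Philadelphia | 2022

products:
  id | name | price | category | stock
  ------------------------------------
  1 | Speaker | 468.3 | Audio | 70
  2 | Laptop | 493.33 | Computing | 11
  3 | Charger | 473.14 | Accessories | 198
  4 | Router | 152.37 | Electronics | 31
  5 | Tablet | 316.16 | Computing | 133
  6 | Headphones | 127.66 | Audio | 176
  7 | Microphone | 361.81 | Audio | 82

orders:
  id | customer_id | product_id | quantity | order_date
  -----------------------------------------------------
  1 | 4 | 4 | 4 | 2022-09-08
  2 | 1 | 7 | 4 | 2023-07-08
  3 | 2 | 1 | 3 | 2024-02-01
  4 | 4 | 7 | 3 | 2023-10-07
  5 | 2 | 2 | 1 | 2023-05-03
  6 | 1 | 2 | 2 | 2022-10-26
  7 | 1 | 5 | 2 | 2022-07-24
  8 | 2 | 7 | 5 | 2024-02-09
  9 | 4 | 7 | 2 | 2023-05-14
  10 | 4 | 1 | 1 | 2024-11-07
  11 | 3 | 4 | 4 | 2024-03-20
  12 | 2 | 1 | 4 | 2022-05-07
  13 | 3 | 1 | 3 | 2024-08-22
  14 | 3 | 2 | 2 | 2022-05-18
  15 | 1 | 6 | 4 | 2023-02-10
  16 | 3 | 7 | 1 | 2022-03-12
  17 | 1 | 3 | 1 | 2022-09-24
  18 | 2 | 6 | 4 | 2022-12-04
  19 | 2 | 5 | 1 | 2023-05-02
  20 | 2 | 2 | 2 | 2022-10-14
SELECT p.name, COUNT(*) AS n FROM orders c JOIN customers p ON c.customer_id = p.id GROUP BY p.id, p.name ORDER BY n ASC

Execution result:
name | n
Bob Smith | 4
Ivy Williams | 4
Eve Davis | 5
Frank Johnson | 7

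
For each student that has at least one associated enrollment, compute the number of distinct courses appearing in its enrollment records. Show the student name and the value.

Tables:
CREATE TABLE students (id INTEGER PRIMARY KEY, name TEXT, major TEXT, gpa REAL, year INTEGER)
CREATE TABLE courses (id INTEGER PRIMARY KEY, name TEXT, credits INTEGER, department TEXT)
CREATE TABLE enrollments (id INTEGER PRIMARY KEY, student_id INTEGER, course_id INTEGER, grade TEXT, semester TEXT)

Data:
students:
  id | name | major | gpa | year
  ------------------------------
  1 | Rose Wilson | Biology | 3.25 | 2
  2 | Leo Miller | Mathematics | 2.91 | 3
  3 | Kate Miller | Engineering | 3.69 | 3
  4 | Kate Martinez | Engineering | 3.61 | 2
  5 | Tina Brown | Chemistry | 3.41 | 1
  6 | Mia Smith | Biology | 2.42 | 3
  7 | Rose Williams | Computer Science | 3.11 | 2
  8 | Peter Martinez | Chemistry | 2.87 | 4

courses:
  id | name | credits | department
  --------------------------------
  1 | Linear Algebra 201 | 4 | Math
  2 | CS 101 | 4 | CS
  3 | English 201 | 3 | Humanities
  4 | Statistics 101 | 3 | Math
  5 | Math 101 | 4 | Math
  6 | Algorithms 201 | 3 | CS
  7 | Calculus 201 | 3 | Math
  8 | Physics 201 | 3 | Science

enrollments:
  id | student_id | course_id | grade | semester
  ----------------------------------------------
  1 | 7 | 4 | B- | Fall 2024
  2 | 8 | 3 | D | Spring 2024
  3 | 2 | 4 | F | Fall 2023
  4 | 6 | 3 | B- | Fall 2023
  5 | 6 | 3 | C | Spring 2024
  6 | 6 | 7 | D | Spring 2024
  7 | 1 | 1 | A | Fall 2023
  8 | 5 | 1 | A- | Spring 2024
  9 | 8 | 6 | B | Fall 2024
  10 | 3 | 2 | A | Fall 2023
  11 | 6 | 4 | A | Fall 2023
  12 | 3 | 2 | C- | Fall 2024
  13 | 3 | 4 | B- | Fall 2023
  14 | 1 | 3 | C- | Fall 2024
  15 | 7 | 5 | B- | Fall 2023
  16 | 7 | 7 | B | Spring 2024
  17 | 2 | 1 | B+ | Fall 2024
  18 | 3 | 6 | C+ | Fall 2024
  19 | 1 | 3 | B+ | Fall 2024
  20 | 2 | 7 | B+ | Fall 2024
SELECT p.name, COUNT(DISTINCT c.course_id) AS distinct_course_count FROM enrollments c JOIN students p ON c.student_id = p.id GROUP BY p.id, p.name

Execution result:
name | distinct_course_count
Rose Wilson | 2
Leo Miller | 3
Kate Miller | 3
Tina Brown | 1
Mia Smith | 3
Rose Williams | 3
Peter Martinez | 2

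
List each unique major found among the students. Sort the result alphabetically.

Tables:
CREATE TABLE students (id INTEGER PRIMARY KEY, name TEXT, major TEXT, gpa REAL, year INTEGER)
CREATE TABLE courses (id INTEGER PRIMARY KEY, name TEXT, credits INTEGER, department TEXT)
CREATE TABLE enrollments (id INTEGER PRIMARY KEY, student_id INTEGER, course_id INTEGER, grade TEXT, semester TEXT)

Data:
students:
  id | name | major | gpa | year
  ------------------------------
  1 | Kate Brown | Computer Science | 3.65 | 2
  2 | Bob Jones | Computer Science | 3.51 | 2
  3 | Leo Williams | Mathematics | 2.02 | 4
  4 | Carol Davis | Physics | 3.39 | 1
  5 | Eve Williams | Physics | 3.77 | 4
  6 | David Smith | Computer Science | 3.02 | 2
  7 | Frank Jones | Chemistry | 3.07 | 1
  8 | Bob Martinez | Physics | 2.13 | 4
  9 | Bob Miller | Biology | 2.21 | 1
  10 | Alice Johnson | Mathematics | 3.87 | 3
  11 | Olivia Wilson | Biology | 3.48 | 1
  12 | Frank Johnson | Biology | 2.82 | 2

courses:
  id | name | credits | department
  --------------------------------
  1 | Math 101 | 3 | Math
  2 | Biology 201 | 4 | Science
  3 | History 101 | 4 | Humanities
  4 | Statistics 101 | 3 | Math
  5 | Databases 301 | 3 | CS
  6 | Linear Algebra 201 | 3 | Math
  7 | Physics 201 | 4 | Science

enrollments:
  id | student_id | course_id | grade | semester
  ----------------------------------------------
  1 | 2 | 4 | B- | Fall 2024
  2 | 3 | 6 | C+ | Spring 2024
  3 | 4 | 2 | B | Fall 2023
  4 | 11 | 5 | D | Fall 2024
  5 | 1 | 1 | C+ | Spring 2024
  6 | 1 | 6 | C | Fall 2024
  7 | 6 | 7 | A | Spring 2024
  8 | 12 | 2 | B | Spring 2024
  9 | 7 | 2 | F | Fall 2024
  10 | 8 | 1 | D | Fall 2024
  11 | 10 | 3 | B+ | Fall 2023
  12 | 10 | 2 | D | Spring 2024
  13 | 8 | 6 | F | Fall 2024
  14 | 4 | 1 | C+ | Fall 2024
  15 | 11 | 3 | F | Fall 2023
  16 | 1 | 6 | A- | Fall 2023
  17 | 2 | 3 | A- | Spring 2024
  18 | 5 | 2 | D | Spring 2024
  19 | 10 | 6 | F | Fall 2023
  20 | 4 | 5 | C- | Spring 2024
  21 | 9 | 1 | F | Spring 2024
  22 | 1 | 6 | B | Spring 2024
SELECT DISTINCT major FROM students ORDER BY major

Execution result:
major
Biology
Chemistry
Computer Science
Mathematics
Physics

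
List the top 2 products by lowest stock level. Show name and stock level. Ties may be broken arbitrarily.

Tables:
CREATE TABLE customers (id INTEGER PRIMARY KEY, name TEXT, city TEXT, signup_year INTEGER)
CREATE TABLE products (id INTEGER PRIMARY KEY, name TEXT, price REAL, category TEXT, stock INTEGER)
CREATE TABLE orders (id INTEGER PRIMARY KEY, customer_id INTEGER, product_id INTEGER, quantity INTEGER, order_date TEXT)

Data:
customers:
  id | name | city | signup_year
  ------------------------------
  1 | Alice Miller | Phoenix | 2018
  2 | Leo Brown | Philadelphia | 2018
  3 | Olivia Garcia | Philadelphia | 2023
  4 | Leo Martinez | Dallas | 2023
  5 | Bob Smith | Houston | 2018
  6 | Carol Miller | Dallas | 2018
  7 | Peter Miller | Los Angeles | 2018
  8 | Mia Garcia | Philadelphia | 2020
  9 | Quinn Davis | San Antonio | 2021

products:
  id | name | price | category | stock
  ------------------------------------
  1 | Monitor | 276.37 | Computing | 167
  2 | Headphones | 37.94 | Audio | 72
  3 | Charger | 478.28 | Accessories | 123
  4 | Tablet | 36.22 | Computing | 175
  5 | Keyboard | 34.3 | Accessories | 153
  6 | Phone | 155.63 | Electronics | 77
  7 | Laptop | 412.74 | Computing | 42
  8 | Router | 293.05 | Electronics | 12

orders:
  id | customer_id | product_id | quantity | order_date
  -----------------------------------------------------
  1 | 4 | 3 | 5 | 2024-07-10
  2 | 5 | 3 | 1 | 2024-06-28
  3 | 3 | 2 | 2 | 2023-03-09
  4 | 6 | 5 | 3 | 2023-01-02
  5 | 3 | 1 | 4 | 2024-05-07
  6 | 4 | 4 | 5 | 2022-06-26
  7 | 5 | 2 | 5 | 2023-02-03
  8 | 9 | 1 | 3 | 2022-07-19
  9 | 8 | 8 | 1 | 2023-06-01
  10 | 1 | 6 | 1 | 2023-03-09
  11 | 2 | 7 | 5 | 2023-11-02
SELECT name, stock FROM products ORDER BY stock ASC LIMIT 2

Execution result:
name | stock
Router | 12
Laptop | 42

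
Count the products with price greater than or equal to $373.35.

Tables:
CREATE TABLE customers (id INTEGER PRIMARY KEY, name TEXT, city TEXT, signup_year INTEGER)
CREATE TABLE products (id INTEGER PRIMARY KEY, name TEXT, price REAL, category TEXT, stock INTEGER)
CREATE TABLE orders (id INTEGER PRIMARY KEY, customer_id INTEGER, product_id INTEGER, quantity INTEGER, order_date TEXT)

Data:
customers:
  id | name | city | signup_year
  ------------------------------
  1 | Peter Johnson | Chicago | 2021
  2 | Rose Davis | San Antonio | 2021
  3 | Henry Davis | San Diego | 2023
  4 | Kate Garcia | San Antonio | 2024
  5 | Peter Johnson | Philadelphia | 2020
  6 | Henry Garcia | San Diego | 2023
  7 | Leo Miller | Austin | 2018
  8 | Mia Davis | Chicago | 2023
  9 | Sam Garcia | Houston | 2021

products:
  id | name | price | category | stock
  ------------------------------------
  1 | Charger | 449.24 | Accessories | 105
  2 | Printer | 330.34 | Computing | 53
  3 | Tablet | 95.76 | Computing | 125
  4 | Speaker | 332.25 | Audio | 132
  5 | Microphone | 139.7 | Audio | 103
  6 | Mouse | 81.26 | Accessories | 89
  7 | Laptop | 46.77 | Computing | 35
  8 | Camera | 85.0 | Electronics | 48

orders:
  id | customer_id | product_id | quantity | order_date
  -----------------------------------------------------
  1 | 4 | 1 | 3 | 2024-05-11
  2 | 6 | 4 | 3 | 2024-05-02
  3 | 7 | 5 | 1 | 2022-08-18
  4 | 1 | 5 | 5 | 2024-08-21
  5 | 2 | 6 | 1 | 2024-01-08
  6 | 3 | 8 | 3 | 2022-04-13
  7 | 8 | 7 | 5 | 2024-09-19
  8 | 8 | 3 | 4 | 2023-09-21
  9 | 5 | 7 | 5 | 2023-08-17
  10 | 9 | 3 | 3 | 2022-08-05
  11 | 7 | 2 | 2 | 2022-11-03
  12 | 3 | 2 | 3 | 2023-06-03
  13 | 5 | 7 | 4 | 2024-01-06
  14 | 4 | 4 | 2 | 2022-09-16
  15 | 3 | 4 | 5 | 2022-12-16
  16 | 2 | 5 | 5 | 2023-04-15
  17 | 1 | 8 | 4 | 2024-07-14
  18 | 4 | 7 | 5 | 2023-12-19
SELECT COUNT(*) FROM products WHERE price >= 373.35

Execution result:
1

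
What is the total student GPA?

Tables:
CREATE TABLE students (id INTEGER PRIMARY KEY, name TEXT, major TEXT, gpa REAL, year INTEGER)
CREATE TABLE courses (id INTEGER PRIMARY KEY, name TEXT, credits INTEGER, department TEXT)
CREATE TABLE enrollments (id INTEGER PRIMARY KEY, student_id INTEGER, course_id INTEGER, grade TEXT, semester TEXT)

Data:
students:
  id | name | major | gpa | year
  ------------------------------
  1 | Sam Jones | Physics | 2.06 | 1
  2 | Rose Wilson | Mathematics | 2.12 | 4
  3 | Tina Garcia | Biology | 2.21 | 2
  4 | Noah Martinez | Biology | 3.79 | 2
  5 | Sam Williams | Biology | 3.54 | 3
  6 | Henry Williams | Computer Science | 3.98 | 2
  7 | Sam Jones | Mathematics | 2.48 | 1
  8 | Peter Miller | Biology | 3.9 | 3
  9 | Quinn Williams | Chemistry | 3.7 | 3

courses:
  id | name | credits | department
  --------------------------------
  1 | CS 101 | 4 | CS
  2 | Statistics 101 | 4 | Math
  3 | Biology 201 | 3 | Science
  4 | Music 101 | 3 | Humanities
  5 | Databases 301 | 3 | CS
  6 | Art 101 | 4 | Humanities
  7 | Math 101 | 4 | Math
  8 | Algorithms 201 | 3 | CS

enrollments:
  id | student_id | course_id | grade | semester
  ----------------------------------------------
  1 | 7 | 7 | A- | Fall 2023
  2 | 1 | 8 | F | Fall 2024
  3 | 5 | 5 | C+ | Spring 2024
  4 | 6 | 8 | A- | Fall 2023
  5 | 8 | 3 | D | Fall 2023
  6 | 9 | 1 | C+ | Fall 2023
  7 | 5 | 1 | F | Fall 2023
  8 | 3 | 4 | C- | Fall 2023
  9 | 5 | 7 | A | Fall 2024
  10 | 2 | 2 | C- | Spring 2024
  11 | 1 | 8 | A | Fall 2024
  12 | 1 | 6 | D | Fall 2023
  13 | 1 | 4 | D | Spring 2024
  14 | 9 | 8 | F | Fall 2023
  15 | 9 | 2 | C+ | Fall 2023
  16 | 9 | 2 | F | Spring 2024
SELECT SUM(gpa) FROM students

Execution result:
27.78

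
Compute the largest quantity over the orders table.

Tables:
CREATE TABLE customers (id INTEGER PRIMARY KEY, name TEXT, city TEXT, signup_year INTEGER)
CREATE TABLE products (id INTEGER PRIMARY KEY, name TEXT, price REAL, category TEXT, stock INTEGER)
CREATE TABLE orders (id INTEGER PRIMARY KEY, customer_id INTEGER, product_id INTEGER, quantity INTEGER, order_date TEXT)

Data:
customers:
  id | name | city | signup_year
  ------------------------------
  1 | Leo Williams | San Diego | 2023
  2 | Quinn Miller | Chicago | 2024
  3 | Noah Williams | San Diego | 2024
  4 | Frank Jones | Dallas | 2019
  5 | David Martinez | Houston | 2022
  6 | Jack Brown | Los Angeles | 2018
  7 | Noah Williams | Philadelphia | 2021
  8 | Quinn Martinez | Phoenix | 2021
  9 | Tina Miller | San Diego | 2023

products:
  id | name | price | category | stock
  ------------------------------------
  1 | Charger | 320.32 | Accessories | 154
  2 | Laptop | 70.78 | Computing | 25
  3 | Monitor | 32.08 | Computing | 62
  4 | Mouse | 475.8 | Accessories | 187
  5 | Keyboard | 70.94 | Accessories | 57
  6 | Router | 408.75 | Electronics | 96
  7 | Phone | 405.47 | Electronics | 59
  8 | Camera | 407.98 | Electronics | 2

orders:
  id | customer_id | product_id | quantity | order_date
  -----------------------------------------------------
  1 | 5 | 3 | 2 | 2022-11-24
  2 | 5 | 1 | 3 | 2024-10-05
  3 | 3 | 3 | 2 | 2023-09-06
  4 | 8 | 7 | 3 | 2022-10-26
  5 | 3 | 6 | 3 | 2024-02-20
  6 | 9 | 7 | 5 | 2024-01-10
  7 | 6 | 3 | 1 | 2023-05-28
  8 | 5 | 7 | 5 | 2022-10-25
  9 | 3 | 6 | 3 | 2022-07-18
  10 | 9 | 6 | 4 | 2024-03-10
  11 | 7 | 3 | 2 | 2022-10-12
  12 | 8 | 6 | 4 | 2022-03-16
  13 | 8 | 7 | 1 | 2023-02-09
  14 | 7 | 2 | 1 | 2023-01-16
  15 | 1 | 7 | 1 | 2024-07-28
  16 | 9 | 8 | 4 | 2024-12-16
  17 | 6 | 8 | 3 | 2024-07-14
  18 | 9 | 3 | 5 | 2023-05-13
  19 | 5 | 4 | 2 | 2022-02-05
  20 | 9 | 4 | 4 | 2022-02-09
SELECT MAX(quantity) FROM orders

Execution result:
5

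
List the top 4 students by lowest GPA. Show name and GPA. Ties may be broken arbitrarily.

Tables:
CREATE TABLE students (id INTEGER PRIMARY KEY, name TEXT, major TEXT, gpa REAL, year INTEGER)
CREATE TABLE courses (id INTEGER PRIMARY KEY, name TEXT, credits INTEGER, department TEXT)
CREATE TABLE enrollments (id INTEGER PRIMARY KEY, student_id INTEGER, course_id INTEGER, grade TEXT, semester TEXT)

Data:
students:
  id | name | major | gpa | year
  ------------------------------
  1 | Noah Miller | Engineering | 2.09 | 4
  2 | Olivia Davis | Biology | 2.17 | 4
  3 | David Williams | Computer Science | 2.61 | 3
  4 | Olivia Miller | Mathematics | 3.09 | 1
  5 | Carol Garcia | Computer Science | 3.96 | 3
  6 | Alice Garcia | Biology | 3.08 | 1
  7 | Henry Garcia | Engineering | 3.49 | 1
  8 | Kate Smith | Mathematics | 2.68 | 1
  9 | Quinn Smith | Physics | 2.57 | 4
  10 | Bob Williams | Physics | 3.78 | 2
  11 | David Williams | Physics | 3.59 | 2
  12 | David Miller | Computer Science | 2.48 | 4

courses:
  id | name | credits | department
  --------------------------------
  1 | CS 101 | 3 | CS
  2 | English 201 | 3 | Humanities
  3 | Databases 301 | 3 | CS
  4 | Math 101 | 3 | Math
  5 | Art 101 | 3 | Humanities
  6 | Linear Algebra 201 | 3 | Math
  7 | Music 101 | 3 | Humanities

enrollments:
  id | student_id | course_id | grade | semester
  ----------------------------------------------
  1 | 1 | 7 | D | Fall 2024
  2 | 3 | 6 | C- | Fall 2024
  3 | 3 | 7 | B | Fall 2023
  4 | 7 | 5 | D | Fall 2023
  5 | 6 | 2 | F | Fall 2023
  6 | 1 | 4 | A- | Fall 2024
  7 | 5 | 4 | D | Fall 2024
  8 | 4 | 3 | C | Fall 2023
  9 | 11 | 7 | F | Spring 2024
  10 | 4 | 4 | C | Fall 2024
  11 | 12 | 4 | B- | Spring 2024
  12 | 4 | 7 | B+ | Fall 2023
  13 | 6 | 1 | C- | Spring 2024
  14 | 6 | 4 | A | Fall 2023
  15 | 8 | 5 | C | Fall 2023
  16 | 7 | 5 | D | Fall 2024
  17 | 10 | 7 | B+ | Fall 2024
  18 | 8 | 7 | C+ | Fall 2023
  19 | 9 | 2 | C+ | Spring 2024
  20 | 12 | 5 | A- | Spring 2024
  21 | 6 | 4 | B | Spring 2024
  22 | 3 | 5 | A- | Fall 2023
SELECT name, gpa FROM students ORDER BY gpa ASC LIMIT 4

Execution result:
name | gpa
Noah Miller | 2.09
Olivia Davis | 2.17
David Miller | 2.48
Quinn Smith | 2.57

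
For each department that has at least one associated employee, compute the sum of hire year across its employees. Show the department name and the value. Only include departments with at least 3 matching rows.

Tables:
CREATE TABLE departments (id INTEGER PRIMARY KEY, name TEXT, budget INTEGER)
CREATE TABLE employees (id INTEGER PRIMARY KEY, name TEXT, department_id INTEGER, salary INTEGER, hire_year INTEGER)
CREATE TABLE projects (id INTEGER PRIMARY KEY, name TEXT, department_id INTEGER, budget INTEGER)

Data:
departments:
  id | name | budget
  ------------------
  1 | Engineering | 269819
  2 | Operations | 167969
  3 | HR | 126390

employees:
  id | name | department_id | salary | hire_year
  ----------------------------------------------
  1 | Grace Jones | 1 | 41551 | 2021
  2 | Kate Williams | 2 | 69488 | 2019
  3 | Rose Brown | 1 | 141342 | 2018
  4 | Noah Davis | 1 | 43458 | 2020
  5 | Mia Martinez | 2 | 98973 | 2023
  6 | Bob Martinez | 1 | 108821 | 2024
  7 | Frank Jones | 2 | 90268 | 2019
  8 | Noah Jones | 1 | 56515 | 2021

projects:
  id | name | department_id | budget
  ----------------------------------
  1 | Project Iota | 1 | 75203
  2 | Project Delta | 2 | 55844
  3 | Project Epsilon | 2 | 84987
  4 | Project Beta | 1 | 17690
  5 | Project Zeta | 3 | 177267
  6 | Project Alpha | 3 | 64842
SELECT p.name, SUM(c.hire_year) AS sum_hire_year FROM employees c JOIN departments p ON c.department_id = p.id GROUP BY p.id, p.name HAVING COUNT(*) >= 3

Execution result:
name | sum_hire_year
Engineering | 10104
Operations | 6061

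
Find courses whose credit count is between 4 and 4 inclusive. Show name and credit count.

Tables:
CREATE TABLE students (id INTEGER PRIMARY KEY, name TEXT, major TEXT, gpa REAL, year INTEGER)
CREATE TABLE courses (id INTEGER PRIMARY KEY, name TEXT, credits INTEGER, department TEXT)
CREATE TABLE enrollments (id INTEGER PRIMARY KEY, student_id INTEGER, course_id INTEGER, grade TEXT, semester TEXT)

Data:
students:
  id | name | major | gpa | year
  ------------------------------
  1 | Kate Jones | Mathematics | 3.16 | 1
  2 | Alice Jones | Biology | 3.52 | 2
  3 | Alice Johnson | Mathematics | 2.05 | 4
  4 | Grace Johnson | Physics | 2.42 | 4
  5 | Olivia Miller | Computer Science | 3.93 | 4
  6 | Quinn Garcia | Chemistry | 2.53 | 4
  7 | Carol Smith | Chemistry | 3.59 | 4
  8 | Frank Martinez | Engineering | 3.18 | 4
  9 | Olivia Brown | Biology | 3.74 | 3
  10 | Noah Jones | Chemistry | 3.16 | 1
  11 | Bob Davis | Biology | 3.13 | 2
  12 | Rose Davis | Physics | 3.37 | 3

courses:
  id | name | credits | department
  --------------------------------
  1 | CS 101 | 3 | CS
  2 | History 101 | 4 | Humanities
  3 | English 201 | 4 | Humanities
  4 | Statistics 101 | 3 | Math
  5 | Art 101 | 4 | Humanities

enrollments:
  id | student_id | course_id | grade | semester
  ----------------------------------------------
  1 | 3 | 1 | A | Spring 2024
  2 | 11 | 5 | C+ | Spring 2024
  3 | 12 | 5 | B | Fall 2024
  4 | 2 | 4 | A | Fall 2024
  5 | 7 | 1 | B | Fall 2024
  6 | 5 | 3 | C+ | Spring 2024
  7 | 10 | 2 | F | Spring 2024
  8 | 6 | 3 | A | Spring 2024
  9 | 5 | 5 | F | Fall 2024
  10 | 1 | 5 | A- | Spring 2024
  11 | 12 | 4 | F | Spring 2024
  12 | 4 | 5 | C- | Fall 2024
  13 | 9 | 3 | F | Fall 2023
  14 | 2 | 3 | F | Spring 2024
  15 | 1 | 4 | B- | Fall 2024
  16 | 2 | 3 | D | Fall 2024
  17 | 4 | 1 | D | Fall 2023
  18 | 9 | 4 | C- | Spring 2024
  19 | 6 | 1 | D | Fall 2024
SELECT name, credits FROM courses WHERE credits BETWEEN 4 AND 4

Execution result:
name | credits
History 101 | 4
English 201 | 4
Art 101 | 4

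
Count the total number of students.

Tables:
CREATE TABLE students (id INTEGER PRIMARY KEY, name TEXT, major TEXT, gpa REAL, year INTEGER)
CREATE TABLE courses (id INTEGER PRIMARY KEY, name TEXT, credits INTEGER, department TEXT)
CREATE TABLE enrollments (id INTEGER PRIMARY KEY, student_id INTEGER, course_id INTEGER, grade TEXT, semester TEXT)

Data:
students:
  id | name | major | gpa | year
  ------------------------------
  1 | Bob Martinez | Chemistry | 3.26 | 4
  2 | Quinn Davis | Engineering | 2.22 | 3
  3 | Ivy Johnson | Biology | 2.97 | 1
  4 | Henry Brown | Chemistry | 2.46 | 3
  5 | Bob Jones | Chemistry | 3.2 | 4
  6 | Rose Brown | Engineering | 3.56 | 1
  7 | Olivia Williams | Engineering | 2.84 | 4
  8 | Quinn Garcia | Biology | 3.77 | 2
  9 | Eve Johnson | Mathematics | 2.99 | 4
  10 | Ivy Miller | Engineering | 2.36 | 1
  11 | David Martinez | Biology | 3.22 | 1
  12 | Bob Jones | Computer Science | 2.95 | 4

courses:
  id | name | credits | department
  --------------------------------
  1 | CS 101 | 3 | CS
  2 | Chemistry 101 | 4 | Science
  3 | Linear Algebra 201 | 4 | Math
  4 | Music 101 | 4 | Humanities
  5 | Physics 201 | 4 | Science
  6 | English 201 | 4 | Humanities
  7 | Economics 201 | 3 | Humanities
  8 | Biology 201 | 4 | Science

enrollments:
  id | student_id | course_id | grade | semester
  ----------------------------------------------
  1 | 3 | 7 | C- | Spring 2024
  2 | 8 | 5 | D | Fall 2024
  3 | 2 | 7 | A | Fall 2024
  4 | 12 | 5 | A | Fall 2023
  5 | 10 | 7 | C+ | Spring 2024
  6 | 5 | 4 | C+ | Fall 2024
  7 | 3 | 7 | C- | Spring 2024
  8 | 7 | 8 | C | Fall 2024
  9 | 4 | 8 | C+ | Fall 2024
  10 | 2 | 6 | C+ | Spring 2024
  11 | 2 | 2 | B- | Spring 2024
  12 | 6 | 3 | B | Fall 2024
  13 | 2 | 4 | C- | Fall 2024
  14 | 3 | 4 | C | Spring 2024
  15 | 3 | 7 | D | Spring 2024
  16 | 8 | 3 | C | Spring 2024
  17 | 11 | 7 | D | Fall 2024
SELECT COUNT(*) FROM students

Execution result:
12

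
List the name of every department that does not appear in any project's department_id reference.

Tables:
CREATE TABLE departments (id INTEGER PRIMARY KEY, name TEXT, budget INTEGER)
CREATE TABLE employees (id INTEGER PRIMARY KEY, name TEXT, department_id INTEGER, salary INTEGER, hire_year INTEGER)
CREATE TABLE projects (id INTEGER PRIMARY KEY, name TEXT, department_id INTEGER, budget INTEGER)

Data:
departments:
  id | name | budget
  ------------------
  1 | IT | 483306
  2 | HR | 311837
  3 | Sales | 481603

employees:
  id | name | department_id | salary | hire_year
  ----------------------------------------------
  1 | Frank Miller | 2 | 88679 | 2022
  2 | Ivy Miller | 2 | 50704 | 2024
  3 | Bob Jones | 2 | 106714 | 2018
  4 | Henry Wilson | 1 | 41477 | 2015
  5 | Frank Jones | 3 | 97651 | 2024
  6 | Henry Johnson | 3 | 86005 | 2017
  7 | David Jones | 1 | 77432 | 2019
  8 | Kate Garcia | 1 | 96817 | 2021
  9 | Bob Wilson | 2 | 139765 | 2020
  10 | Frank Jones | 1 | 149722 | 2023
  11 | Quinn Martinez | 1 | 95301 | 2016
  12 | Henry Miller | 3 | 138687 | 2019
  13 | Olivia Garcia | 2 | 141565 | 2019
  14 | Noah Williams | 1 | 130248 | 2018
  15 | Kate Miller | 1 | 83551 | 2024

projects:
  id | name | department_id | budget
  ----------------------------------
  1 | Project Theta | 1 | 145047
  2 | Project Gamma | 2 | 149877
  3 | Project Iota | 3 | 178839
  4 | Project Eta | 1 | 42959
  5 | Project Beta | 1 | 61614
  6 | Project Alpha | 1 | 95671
SELECT p.name FROM departments p LEFT JOIN projects c ON c.department_id = p.id WHERE c.id IS NULL

Execution result:
(no rows)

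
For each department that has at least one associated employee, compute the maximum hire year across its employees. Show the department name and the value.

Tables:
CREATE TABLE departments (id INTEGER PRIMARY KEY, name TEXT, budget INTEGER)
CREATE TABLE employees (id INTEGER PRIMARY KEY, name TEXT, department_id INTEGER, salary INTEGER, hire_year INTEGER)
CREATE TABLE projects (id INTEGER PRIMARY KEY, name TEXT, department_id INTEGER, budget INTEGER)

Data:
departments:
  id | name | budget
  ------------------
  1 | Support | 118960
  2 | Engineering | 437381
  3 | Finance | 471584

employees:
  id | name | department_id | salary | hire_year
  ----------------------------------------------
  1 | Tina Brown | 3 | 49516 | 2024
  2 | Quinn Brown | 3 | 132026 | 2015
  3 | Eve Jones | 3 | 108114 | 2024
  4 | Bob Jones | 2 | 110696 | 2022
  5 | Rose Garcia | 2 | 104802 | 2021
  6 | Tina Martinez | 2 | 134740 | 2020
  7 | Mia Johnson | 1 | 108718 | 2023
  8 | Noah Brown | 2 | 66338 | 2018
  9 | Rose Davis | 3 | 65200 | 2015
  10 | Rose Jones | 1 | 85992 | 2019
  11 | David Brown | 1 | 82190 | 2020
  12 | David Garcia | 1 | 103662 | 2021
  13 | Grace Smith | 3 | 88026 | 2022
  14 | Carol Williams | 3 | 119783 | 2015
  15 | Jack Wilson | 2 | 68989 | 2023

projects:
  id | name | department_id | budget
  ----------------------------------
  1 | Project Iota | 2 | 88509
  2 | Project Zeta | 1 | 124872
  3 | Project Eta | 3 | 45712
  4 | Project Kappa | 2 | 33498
SELECT p.name, MAX(c.hire_year) AS max_hire_year FROM employees c JOIN departments p ON c.department_id = p.id GROUP BY p.id, p.name

Execution result:
name | max_hire_year
Support | 2023
Engineering | 2023
Finance | 2024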